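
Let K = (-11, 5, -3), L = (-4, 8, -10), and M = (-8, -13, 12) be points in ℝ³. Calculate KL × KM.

(-81, -126, -135)

KL = (7, 3, -7)
KM = (3, -18, 15)
i: 3·15 - (-7)·(-18) = 45 - 126 = -81
j: (-7)·3 - 7·15 = -21 - 105 = -126
k: 7·(-18) - 3·3 = -126 - 9 = -135
KL × KM = (-81, -126, -135)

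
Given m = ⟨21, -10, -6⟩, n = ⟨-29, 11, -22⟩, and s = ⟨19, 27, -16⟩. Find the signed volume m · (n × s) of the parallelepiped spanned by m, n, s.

n × s:
i: 11·(-16) - (-22)·27 = -176 - (-594) = 418
j: (-22)·19 - (-29)·(-16) = -418 - 464 = -882
k: (-29)·27 - 11·19 = -783 - 209 = -992
n × s = (418, -882, -992)
m · (n × s) = 21·418 + (-10)·(-882) + (-6)·(-992) = 8778 + 8820 + 5952 = 23550

23550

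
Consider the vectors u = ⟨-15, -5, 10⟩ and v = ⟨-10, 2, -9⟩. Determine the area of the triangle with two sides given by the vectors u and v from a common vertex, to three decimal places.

124.750

i: (-5)·(-9) - 10·2 = 45 - 20 = 25
j: 10·(-10) - (-15)·(-9) = -100 - 135 = -235
k: (-15)·2 - (-5)·(-10) = -30 - 50 = -80
u × v = (25, -235, -80)
|u × v| = √(25² + (-235)² + (-80)²) = √62250 ≈ 249.4995
area = ½ · 249.4995 ≈ 124.750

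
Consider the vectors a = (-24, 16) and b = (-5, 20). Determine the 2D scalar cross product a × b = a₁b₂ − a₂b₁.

(-24)·20 - 16·(-5) = -480 - (-80) = -400

-400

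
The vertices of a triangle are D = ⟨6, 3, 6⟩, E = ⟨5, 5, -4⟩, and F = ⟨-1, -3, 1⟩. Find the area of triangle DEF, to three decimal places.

48.798

DE = (-1, 2, -10),  DF = (-7, -6, -5)
i: 2·(-5) - (-10)·(-6) = -10 - 60 = -70
j: (-10)·(-7) - (-1)·(-5) = 70 - 5 = 65
k: (-1)·(-6) - 2·(-7) = 6 - (-14) = 20
DE × DF = (-70, 65, 20)
|DE × DF| = √9525 ≈ 97.5961
area = ½ · 97.5961 ≈ 48.798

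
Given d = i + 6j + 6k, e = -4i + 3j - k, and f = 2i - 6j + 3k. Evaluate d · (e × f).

171

e × f:
i: 3·3 - (-1)·(-6) = 9 - 6 = 3
j: (-1)·2 - (-4)·3 = -2 - (-12) = 10
k: (-4)·(-6) - 3·2 = 24 - 6 = 18
e × f = (3, 10, 18)
d · (e × f) = 1·3 + 6·10 + 6·18 = 3 + 60 + 108 = 171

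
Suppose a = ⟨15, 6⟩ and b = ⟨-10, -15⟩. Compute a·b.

-240

a · b = 15·(-10) + 6·(-15) = -150 - 90 = -240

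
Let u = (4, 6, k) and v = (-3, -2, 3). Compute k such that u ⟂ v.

u · v = 4·(-3) + 6·(-2) + k·3 = -24 + 3k
Set equal to 0: 3k = 24, so k = 8.

8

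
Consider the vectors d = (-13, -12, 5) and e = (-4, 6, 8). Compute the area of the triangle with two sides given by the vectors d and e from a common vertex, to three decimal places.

i: (-12)·8 - 5·6 = -96 - 30 = -126
j: 5·(-4) - (-13)·8 = -20 - (-104) = 84
k: (-13)·6 - (-12)·(-4) = -78 - 48 = -126
d × e = (-126, 84, -126)
|d × e| = √((-126)² + 84² + (-126)²) = √38808 ≈ 196.9975
area = ½ · 196.9975 ≈ 98.499

98.499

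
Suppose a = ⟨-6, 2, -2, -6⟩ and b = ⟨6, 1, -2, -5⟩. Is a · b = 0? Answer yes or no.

yes

a · b = (-6)·6 + 2·1 + (-2)·(-2) + (-6)·(-5) = -36 + 2 + 4 + 30 = 0
Zero, so the vectors are orthogonal.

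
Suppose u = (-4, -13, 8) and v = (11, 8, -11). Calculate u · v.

-236

u · v = (-4)·11 + (-13)·8 + 8·(-11) = -44 - 104 - 88 = -236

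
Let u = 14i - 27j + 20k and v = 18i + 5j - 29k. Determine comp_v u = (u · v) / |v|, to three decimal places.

u · v = 14·18 + (-27)·5 + 20·(-29) = 252 - 135 - 580 = -463
|v| = √(324 + 25 + 841) = √1190 ≈ 34.4964
comp_v u = -463 / √1190 ≈ -13.422

-13.422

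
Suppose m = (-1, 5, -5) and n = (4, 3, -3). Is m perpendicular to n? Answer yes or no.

m · n = (-1)·4 + 5·3 + (-5)·(-3) = -4 + 15 + 15 = 26
Nonzero, so the vectors are not orthogonal.

no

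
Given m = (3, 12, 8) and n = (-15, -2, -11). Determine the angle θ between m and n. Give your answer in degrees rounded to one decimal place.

m · n = 3·(-15) + 12·(-2) + 8·(-11) = -45 - 24 - 88 = -157
|m|² = 9 + 144 + 64 = 217,  |m| = √217 ≈ 14.730920
|n|² = 225 + 4 + 121 = 350,  |n| = √350 ≈ 18.708287
cos θ = -157 / (14.730920 · 18.708287) ≈ -0.56969
θ = arccos(-0.56969) ≈ 124.7°

124.7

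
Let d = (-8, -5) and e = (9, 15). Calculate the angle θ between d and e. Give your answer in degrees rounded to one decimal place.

d · e = (-8)·9 + (-5)·15 = -72 - 75 = -147
|d|² = 64 + 25 = 89,  |d| = √89 ≈ 9.433981
|e|² = 81 + 225 = 306,  |e| = √306 ≈ 17.492856
cos θ = -147 / (9.433981 · 17.492856) ≈ -0.89076
θ = arccos(-0.89076) ≈ 153.0°

153.0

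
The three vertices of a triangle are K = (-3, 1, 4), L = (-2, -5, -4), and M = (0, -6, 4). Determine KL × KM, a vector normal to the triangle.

(-56, -24, 11)

KL = (1, -6, -8)
KM = (3, -7, 0)
i: (-6)·0 - (-8)·(-7) = 0 - 56 = -56
j: (-8)·3 - 1·0 = -24 - 0 = -24
k: 1·(-7) - (-6)·3 = -7 - (-18) = 11
KL × KM = (-56, -24, 11)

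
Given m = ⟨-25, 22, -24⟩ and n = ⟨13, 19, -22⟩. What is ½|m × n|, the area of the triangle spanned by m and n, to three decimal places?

i: 22·(-22) - (-24)·19 = -484 - (-456) = -28
j: (-24)·13 - (-25)·(-22) = -312 - 550 = -862
k: (-25)·19 - 22·13 = -475 - 286 = -761
m × n = (-28, -862, -761)
|m × n| = √((-28)² + (-862)² + (-761)²) = √1322949 ≈ 1150.1952
area = ½ · 1150.1952 ≈ 575.098

575.098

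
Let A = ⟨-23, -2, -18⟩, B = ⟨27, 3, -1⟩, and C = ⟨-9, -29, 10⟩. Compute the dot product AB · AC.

1041

AB = B − A = (50, 5, 17)
AC = C − A = (14, -27, 28)
AB · AC = 50·14 + 5·(-27) + 17·28 = 700 - 135 + 476 = 1041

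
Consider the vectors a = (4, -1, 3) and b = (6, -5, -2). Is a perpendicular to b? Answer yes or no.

a · b = 4·6 + (-1)·(-5) + 3·(-2) = 24 + 5 - 6 = 23
Nonzero, so the vectors are not orthogonal.

no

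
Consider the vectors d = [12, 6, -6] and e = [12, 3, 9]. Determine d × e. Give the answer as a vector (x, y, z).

(72, -180, -36)

i: 6·9 - (-6)·3 = 54 - (-18) = 72
j: (-6)·12 - 12·9 = -72 - 108 = -180
k: 12·3 - 6·12 = 36 - 72 = -36
d × e = (72, -180, -36)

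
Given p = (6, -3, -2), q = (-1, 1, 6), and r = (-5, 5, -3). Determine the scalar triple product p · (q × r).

q × r:
i: 1·(-3) - 6·5 = -3 - 30 = -33
j: 6·(-5) - (-1)·(-3) = -30 - 3 = -33
k: (-1)·5 - 1·(-5) = -5 - (-5) = 0
q × r = (-33, -33, 0)
p · (q × r) = 6·(-33) + (-3)·(-33) + (-2)·0 = -198 + 99 + 0 = -99

-99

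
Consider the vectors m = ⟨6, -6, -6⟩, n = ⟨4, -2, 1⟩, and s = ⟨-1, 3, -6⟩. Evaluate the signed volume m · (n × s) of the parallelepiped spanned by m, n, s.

-144

n × s:
i: (-2)·(-6) - 1·3 = 12 - 3 = 9
j: 1·(-1) - 4·(-6) = -1 - (-24) = 23
k: 4·3 - (-2)·(-1) = 12 - 2 = 10
n × s = (9, 23, 10)
m · (n × s) = 6·9 + (-6)·23 + (-6)·10 = 54 - 138 - 60 = -144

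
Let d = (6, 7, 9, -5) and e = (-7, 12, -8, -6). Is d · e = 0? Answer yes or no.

d · e = 6·(-7) + 7·12 + 9·(-8) + (-5)·(-6) = -42 + 84 - 72 + 30 = 0
Zero, so the vectors are orthogonal.

yes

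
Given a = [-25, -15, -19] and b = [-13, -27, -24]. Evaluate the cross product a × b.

i: (-15)·(-24) - (-19)·(-27) = 360 - 513 = -153
j: (-19)·(-13) - (-25)·(-24) = 247 - 600 = -353
k: (-25)·(-27) - (-15)·(-13) = 675 - 195 = 480
a × b = (-153, -353, 480)

(-153, -353, 480)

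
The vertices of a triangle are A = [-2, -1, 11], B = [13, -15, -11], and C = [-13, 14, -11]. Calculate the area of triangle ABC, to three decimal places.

AB = (15, -14, -22),  AC = (-11, 15, -22)
i: (-14)·(-22) - (-22)·15 = 308 - (-330) = 638
j: (-22)·(-11) - 15·(-22) = 242 - (-330) = 572
k: 15·15 - (-14)·(-11) = 225 - 154 = 71
AB × AC = (638, 572, 71)
|AB × AC| = √739269 ≈ 859.8075
area = ½ · 859.8075 ≈ 429.904

429.904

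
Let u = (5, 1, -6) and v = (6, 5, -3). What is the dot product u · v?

53

u · v = 5·6 + 1·5 + (-6)·(-3) = 30 + 5 + 18 = 53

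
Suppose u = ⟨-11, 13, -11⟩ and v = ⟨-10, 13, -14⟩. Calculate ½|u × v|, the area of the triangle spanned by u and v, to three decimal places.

i: 13·(-14) - (-11)·13 = -182 - (-143) = -39
j: (-11)·(-10) - (-11)·(-14) = 110 - 154 = -44
k: (-11)·13 - 13·(-10) = -143 - (-130) = -13
u × v = (-39, -44, -13)
|u × v| = √((-39)² + (-44)² + (-13)²) = √3626 ≈ 60.2163
area = ½ · 60.2163 ≈ 30.108

30.108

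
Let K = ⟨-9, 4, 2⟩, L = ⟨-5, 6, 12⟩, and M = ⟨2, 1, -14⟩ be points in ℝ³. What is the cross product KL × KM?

KL = (4, 2, 10)
KM = (11, -3, -16)
i: 2·(-16) - 10·(-3) = -32 - (-30) = -2
j: 10·11 - 4·(-16) = 110 - (-64) = 174
k: 4·(-3) - 2·11 = -12 - 22 = -34
KL × KM = (-2, 174, -34)

(-2, 174, -34)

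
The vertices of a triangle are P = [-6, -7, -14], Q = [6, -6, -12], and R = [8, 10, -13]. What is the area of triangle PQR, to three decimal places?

96.754

PQ = (12, 1, 2),  PR = (14, 17, 1)
i: 1·1 - 2·17 = 1 - 34 = -33
j: 2·14 - 12·1 = 28 - 12 = 16
k: 12·17 - 1·14 = 204 - 14 = 190
PQ × PR = (-33, 16, 190)
|PQ × PR| = √37445 ≈ 193.5071
area = ½ · 193.5071 ≈ 96.754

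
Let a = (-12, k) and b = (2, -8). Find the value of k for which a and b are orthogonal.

a · b = (-12)·2 + k·(-8) = -24 - 8k
Set equal to 0: -8k = 24, so k = -3.

-3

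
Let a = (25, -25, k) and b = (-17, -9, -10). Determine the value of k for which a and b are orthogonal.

a · b = 25·(-17) + (-25)·(-9) + k·(-10) = -200 - 10k
Set equal to 0: -10k = 200, so k = -20.

-20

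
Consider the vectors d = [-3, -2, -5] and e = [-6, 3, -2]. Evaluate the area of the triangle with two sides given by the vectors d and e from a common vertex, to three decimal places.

i: (-2)·(-2) - (-5)·3 = 4 - (-15) = 19
j: (-5)·(-6) - (-3)·(-2) = 30 - 6 = 24
k: (-3)·3 - (-2)·(-6) = -9 - 12 = -21
d × e = (19, 24, -21)
|d × e| = √(19² + 24² + (-21)²) = √1378 ≈ 37.1214
area = ½ · 37.1214 ≈ 18.561

18.561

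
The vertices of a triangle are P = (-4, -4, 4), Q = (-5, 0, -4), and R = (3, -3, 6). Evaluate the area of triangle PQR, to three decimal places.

PQ = (-1, 4, -8),  PR = (7, 1, 2)
i: 4·2 - (-8)·1 = 8 - (-8) = 16
j: (-8)·7 - (-1)·2 = -56 - (-2) = -54
k: (-1)·1 - 4·7 = -1 - 28 = -29
PQ × PR = (16, -54, -29)
|PQ × PR| = √4013 ≈ 63.3482
area = ½ · 63.3482 ≈ 31.674

31.674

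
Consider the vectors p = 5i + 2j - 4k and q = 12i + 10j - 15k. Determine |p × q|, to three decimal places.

i: 2·(-15) - (-4)·10 = -30 - (-40) = 10
j: (-4)·12 - 5·(-15) = -48 - (-75) = 27
k: 5·10 - 2·12 = 50 - 24 = 26
p × q = (10, 27, 26)
|p × q| = √(10² + 27² + 26²) = √1505 ≈ 38.7943

38.794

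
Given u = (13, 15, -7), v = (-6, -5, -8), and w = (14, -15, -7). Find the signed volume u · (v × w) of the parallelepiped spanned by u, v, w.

v × w:
i: (-5)·(-7) - (-8)·(-15) = 35 - 120 = -85
j: (-8)·14 - (-6)·(-7) = -112 - 42 = -154
k: (-6)·(-15) - (-5)·14 = 90 - (-70) = 160
v × w = (-85, -154, 160)
u · (v × w) = 13·(-85) + 15·(-154) + (-7)·160 = -1105 - 2310 - 1120 = -4535

-4535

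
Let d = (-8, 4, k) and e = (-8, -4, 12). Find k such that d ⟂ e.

d · e = (-8)·(-8) + 4·(-4) + k·12 = 48 + 12k
Set equal to 0: 12k = -48, so k = -4.

-4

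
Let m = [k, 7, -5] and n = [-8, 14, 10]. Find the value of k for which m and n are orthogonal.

m · n = k·(-8) + 7·14 + (-5)·10 = 48 - 8k
Set equal to 0: -8k = -48, so k = 6.

6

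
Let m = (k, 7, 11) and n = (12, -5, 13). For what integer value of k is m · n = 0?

-9

m · n = k·12 + 7·(-5) + 11·13 = 108 + 12k
Set equal to 0: 12k = -108, so k = -9.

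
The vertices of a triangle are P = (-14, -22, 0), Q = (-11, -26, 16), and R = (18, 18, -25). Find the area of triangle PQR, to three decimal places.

417.634

PQ = (3, -4, 16),  PR = (32, 40, -25)
i: (-4)·(-25) - 16·40 = 100 - 640 = -540
j: 16·32 - 3·(-25) = 512 - (-75) = 587
k: 3·40 - (-4)·32 = 120 - (-128) = 248
PQ × PR = (-540, 587, 248)
|PQ × PR| = √697673 ≈ 835.2682
area = ½ · 835.2682 ≈ 417.634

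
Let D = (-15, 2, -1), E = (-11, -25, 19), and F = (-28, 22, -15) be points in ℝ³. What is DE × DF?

DE = (4, -27, 20)
DF = (-13, 20, -14)
i: (-27)·(-14) - 20·20 = 378 - 400 = -22
j: 20·(-13) - 4·(-14) = -260 - (-56) = -204
k: 4·20 - (-27)·(-13) = 80 - 351 = -271
DE × DF = (-22, -204, -271)

(-22, -204, -271)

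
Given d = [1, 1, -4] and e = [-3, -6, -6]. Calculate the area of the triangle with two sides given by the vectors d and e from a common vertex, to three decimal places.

i: 1·(-6) - (-4)·(-6) = -6 - 24 = -30
j: (-4)·(-3) - 1·(-6) = 12 - (-6) = 18
k: 1·(-6) - 1·(-3) = -6 - (-3) = -3
d × e = (-30, 18, -3)
|d × e| = √((-30)² + 18² + (-3)²) = √1233 ≈ 35.1141
area = ½ · 35.1141 ≈ 17.557

17.557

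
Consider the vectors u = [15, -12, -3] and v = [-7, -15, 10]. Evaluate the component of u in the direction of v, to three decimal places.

2.327

u · v = 15·(-7) + (-12)·(-15) + (-3)·10 = -105 + 180 - 30 = 45
|v| = √(49 + 225 + 100) = √374 ≈ 19.3391
comp_v u = 45 / √374 ≈ 2.327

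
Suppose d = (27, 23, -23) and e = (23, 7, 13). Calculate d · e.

d · e = 27·23 + 23·7 + (-23)·13 = 621 + 161 - 299 = 483

483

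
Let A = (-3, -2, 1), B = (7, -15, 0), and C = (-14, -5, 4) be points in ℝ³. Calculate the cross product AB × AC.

(-42, -19, -173)

AB = (10, -13, -1)
AC = (-11, -3, 3)
i: (-13)·3 - (-1)·(-3) = -39 - 3 = -42
j: (-1)·(-11) - 10·3 = 11 - 30 = -19
k: 10·(-3) - (-13)·(-11) = -30 - 143 = -173
AB × AC = (-42, -19, -173)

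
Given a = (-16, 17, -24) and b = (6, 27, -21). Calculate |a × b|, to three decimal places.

774.750

i: 17·(-21) - (-24)·27 = -357 - (-648) = 291
j: (-24)·6 - (-16)·(-21) = -144 - 336 = -480
k: (-16)·27 - 17·6 = -432 - 102 = -534
a × b = (291, -480, -534)
|a × b| = √(291² + (-480)² + (-534)²) = √600237 ≈ 774.7496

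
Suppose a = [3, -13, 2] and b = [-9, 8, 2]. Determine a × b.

(-42, -24, -93)

i: (-13)·2 - 2·8 = -26 - 16 = -42
j: 2·(-9) - 3·2 = -18 - 6 = -24
k: 3·8 - (-13)·(-9) = 24 - 117 = -93
a × b = (-42, -24, -93)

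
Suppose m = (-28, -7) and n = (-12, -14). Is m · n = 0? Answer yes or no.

m · n = (-28)·(-12) + (-7)·(-14) = 336 + 98 = 434
Nonzero, so the vectors are not orthogonal.

no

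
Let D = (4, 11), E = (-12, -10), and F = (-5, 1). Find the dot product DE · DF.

354

DE = E − D = (-16, -21)
DF = F − D = (-9, -10)
DE · DF = (-16)·(-9) + (-21)·(-10) = 144 + 210 = 354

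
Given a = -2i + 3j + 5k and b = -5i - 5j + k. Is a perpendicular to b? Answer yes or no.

yes

a · b = (-2)·(-5) + 3·(-5) + 5·1 = 10 - 15 + 5 = 0
Zero, so the vectors are orthogonal.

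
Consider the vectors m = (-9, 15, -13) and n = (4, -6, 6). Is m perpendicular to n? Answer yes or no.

no

m · n = (-9)·4 + 15·(-6) + (-13)·6 = -36 - 90 - 78 = -204
Nonzero, so the vectors are not orthogonal.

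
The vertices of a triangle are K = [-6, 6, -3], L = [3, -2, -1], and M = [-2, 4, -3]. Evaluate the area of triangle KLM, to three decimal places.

8.307

KL = (9, -8, 2),  KM = (4, -2, 0)
i: (-8)·0 - 2·(-2) = 0 - (-4) = 4
j: 2·4 - 9·0 = 8 - 0 = 8
k: 9·(-2) - (-8)·4 = -18 - (-32) = 14
KL × KM = (4, 8, 14)
|KL × KM| = √276 ≈ 16.6132
area = ½ · 16.6132 ≈ 8.307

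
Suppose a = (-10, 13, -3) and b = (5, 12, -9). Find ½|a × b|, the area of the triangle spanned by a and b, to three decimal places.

113.810

i: 13·(-9) - (-3)·12 = -117 - (-36) = -81
j: (-3)·5 - (-10)·(-9) = -15 - 90 = -105
k: (-10)·12 - 13·5 = -120 - 65 = -185
a × b = (-81, -105, -185)
|a × b| = √((-81)² + (-105)² + (-185)²) = √51811 ≈ 227.6203
area = ½ · 227.6203 ≈ 113.810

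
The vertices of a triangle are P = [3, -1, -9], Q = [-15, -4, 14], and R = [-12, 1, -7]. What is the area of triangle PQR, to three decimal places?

PQ = (-18, -3, 23),  PR = (-15, 2, 2)
i: (-3)·2 - 23·2 = -6 - 46 = -52
j: 23·(-15) - (-18)·2 = -345 - (-36) = -309
k: (-18)·2 - (-3)·(-15) = -36 - 45 = -81
PQ × PR = (-52, -309, -81)
|PQ × PR| = √104746 ≈ 323.6449
area = ½ · 323.6449 ≈ 161.822

161.822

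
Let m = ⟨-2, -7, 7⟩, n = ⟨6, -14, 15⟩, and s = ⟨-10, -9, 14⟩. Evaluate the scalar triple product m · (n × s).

402

n × s:
i: (-14)·14 - 15·(-9) = -196 - (-135) = -61
j: 15·(-10) - 6·14 = -150 - 84 = -234
k: 6·(-9) - (-14)·(-10) = -54 - 140 = -194
n × s = (-61, -234, -194)
m · (n × s) = (-2)·(-61) + (-7)·(-234) + 7·(-194) = 122 + 1638 - 1358 = 402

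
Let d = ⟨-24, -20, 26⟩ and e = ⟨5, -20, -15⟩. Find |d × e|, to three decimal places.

i: (-20)·(-15) - 26·(-20) = 300 - (-520) = 820
j: 26·5 - (-24)·(-15) = 130 - 360 = -230
k: (-24)·(-20) - (-20)·5 = 480 - (-100) = 580
d × e = (820, -230, 580)
|d × e| = √(820² + (-230)² + 580²) = √1061700 ≈ 1030.3883

1030.388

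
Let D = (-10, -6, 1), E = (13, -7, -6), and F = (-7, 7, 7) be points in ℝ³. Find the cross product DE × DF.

DE = (23, -1, -7)
DF = (3, 13, 6)
i: (-1)·6 - (-7)·13 = -6 - (-91) = 85
j: (-7)·3 - 23·6 = -21 - 138 = -159
k: 23·13 - (-1)·3 = 299 - (-3) = 302
DE × DF = (85, -159, 302)

(85, -159, 302)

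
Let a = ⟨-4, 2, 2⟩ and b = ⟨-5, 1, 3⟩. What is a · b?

a · b = (-4)·(-5) + 2·1 + 2·3 = 20 + 2 + 6 = 28

28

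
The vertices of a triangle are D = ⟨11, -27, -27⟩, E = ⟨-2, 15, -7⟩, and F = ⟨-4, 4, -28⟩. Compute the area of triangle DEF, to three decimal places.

383.322

DE = (-13, 42, 20),  DF = (-15, 31, -1)
i: 42·(-1) - 20·31 = -42 - 620 = -662
j: 20·(-15) - (-13)·(-1) = -300 - 13 = -313
k: (-13)·31 - 42·(-15) = -403 - (-630) = 227
DE × DF = (-662, -313, 227)
|DE × DF| = √587742 ≈ 766.6433
area = ½ · 766.6433 ≈ 383.322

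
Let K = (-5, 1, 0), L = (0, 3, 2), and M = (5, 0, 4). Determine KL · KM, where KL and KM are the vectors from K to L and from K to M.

56

KL = L − K = (5, 2, 2)
KM = M − K = (10, -1, 4)
KL · KM = 5·10 + 2·(-1) + 2·4 = 50 - 2 + 8 = 56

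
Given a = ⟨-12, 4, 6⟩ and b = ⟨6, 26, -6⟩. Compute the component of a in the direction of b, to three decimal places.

a · b = (-12)·6 + 4·26 + 6·(-6) = -72 + 104 - 36 = -4
|b| = √(36 + 676 + 36) = √748 ≈ 27.3496
comp_b a = -4 / √748 ≈ -0.146

-0.146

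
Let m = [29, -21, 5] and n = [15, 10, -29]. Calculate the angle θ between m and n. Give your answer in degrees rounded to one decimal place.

86.3

m · n = 29·15 + (-21)·10 + 5·(-29) = 435 - 210 - 145 = 80
|m|² = 841 + 441 + 25 = 1307,  |m| = √1307 ≈ 36.152455
|n|² = 225 + 100 + 841 = 1166,  |n| = √1166 ≈ 34.146742
cos θ = 80 / (36.152455 · 34.146742) ≈ 0.06480
θ = arccos(0.06480) ≈ 86.3°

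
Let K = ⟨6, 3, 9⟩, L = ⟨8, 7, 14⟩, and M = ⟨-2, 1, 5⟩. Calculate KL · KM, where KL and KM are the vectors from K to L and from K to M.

KL = L − K = (2, 4, 5)
KM = M − K = (-8, -2, -4)
KL · KM = 2·(-8) + 4·(-2) + 5·(-4) = -16 - 8 - 20 = -44

-44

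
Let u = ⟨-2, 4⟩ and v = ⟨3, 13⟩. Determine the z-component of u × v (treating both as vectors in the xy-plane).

-38

(-2)·13 - 4·3 = -26 - 12 = -38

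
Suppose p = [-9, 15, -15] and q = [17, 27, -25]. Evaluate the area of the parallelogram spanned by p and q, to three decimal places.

i: 15·(-25) - (-15)·27 = -375 - (-405) = 30
j: (-15)·17 - (-9)·(-25) = -255 - 225 = -480
k: (-9)·27 - 15·17 = -243 - 255 = -498
p × q = (30, -480, -498)
|p × q| = √(30² + (-480)² + (-498)²) = √479304 ≈ 692.3178

692.318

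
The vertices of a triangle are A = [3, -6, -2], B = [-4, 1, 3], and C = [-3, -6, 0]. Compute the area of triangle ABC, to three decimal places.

23.537

AB = (-7, 7, 5),  AC = (-6, 0, 2)
i: 7·2 - 5·0 = 14 - 0 = 14
j: 5·(-6) - (-7)·2 = -30 - (-14) = -16
k: (-7)·0 - 7·(-6) = 0 - (-42) = 42
AB × AC = (14, -16, 42)
|AB × AC| = √2216 ≈ 47.0744
area = ½ · 47.0744 ≈ 23.537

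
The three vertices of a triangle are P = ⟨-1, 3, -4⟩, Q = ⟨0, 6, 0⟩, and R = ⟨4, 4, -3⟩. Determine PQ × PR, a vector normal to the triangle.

PQ = (1, 3, 4)
PR = (5, 1, 1)
i: 3·1 - 4·1 = 3 - 4 = -1
j: 4·5 - 1·1 = 20 - 1 = 19
k: 1·1 - 3·5 = 1 - 15 = -14
PQ × PR = (-1, 19, -14)

(-1, 19, -14)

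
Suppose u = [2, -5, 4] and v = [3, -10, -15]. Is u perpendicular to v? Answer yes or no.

u · v = 2·3 + (-5)·(-10) + 4·(-15) = 6 + 50 - 60 = -4
Nonzero, so the vectors are not orthogonal.

no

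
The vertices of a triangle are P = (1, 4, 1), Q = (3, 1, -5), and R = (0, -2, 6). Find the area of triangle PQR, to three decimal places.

PQ = (2, -3, -6),  PR = (-1, -6, 5)
i: (-3)·5 - (-6)·(-6) = -15 - 36 = -51
j: (-6)·(-1) - 2·5 = 6 - 10 = -4
k: 2·(-6) - (-3)·(-1) = -12 - 3 = -15
PQ × PR = (-51, -4, -15)
|PQ × PR| = √2842 ≈ 53.3104
area = ½ · 53.3104 ≈ 26.655

26.655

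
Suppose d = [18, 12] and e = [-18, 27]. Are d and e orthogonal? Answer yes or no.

d · e = 18·(-18) + 12·27 = -324 + 324 = 0
Zero, so the vectors are orthogonal.

yes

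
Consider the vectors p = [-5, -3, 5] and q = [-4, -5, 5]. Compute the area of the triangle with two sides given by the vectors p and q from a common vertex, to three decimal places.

8.573

i: (-3)·5 - 5·(-5) = -15 - (-25) = 10
j: 5·(-4) - (-5)·5 = -20 - (-25) = 5
k: (-5)·(-5) - (-3)·(-4) = 25 - 12 = 13
p × q = (10, 5, 13)
|p × q| = √(10² + 5² + 13²) = √294 ≈ 17.1464
area = ½ · 17.1464 ≈ 8.573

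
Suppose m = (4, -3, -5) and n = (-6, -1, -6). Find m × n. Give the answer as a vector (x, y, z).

(13, 54, -22)

i: (-3)·(-6) - (-5)·(-1) = 18 - 5 = 13
j: (-5)·(-6) - 4·(-6) = 30 - (-24) = 54
k: 4·(-1) - (-3)·(-6) = -4 - 18 = -22
m × n = (13, 54, -22)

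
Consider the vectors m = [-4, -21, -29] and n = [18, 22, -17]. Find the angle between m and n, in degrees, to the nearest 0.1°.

m · n = (-4)·18 + (-21)·22 + (-29)·(-17) = -72 - 462 + 493 = -41
|m|² = 16 + 441 + 841 = 1298,  |m| = √1298 ≈ 36.027767
|n|² = 324 + 484 + 289 = 1097,  |n| = √1097 ≈ 33.120990
cos θ = -41 / (36.027767 · 33.120990) ≈ -0.03436
θ = arccos(-0.03436) ≈ 92.0°

92.0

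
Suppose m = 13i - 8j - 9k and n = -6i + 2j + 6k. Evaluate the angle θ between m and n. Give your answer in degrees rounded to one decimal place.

163.3

m · n = 13·(-6) + (-8)·2 + (-9)·6 = -78 - 16 - 54 = -148
|m|² = 169 + 64 + 81 = 314,  |m| = √314 ≈ 17.720045
|n|² = 36 + 4 + 36 = 76,  |n| = √76 ≈ 8.717798
cos θ = -148 / (17.720045 · 8.717798) ≈ -0.95805
θ = arccos(-0.95805) ≈ 163.3°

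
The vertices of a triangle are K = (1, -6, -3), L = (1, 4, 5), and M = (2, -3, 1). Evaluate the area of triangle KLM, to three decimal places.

KL = (0, 10, 8),  KM = (1, 3, 4)
i: 10·4 - 8·3 = 40 - 24 = 16
j: 8·1 - 0·4 = 8 - 0 = 8
k: 0·3 - 10·1 = 0 - 10 = -10
KL × KM = (16, 8, -10)
|KL × KM| = √420 ≈ 20.4939
area = ½ · 20.4939 ≈ 10.247

10.247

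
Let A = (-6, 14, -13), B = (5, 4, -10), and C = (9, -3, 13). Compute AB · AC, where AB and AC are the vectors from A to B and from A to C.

413

AB = B − A = (11, -10, 3)
AC = C − A = (15, -17, 26)
AB · AC = 11·15 + (-10)·(-17) + 3·26 = 165 + 170 + 78 = 413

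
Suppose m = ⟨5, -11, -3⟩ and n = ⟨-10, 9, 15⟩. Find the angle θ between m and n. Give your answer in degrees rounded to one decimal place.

140.7

m · n = 5·(-10) + (-11)·9 + (-3)·15 = -50 - 99 - 45 = -194
|m|² = 25 + 121 + 9 = 155,  |m| = √155 ≈ 12.449900
|n|² = 100 + 81 + 225 = 406,  |n| = √406 ≈ 20.149442
cos θ = -194 / (12.449900 · 20.149442) ≈ -0.77334
θ = arccos(-0.77334) ≈ 140.7°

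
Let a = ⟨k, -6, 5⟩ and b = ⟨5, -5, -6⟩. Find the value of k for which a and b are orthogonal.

a · b = k·5 + (-6)·(-5) + 5·(-6) = 0 + 5k
Set equal to 0: 5k = 0, so k = 0.

0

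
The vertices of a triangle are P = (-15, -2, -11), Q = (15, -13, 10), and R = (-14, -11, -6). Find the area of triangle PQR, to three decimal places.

159.435

PQ = (30, -11, 21),  PR = (1, -9, 5)
i: (-11)·5 - 21·(-9) = -55 - (-189) = 134
j: 21·1 - 30·5 = 21 - 150 = -129
k: 30·(-9) - (-11)·1 = -270 - (-11) = -259
PQ × PR = (134, -129, -259)
|PQ × PR| = √101678 ≈ 318.8699
area = ½ · 318.8699 ≈ 159.435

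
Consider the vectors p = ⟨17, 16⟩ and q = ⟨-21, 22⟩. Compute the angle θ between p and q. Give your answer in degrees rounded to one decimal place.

90.4

p · q = 17·(-21) + 16·22 = -357 + 352 = -5
|p|² = 289 + 256 = 545,  |p| = √545 ≈ 23.345235
|q|² = 441 + 484 = 925,  |q| = √925 ≈ 30.413813
cos θ = -5 / (23.345235 · 30.413813) ≈ -0.00704
θ = arccos(-0.00704) ≈ 90.4°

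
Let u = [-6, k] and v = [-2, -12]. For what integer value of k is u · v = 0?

u · v = (-6)·(-2) + k·(-12) = 12 - 12k
Set equal to 0: -12k = -12, so k = 1.

1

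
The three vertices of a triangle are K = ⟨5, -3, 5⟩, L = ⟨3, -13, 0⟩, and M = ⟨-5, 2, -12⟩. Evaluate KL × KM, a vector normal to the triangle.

KL = (-2, -10, -5)
KM = (-10, 5, -17)
i: (-10)·(-17) - (-5)·5 = 170 - (-25) = 195
j: (-5)·(-10) - (-2)·(-17) = 50 - 34 = 16
k: (-2)·5 - (-10)·(-10) = -10 - 100 = -110
KL × KM = (195, 16, -110)

(195, 16, -110)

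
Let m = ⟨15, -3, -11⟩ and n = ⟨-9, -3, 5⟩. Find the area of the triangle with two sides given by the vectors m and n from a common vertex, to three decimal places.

44.900

i: (-3)·5 - (-11)·(-3) = -15 - 33 = -48
j: (-11)·(-9) - 15·5 = 99 - 75 = 24
k: 15·(-3) - (-3)·(-9) = -45 - 27 = -72
m × n = (-48, 24, -72)
|m × n| = √((-48)² + 24² + (-72)²) = √8064 ≈ 89.7998
area = ½ · 89.7998 ≈ 44.900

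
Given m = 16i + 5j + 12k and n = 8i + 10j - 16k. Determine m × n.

(-200, 352, 120)

i: 5·(-16) - 12·10 = -80 - 120 = -200
j: 12·8 - 16·(-16) = 96 - (-256) = 352
k: 16·10 - 5·8 = 160 - 40 = 120
m × n = (-200, 352, 120)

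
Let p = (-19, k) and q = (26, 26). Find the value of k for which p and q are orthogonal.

p · q = (-19)·26 + k·26 = -494 + 26k
Set equal to 0: 26k = 494, so k = 19.

19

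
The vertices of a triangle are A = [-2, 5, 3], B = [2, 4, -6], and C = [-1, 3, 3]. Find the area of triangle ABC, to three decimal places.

AB = (4, -1, -9),  AC = (1, -2, 0)
i: (-1)·0 - (-9)·(-2) = 0 - 18 = -18
j: (-9)·1 - 4·0 = -9 - 0 = -9
k: 4·(-2) - (-1)·1 = -8 - (-1) = -7
AB × AC = (-18, -9, -7)
|AB × AC| = √454 ≈ 21.3073
area = ½ · 21.3073 ≈ 10.654

10.654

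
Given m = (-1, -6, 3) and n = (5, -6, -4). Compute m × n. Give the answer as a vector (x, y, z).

i: (-6)·(-4) - 3·(-6) = 24 - (-18) = 42
j: 3·5 - (-1)·(-4) = 15 - 4 = 11
k: (-1)·(-6) - (-6)·5 = 6 - (-30) = 36
m × n = (42, 11, 36)

(42, 11, 36)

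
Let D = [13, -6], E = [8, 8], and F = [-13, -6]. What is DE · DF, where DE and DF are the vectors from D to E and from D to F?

130

DE = E − D = (-5, 14)
DF = F − D = (-26, 0)
DE · DF = (-5)·(-26) + 14·0 = 130 + 0 = 130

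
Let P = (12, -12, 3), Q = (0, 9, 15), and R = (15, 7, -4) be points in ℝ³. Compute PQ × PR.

PQ = (-12, 21, 12)
PR = (3, 19, -7)
i: 21·(-7) - 12·19 = -147 - 228 = -375
j: 12·3 - (-12)·(-7) = 36 - 84 = -48
k: (-12)·19 - 21·3 = -228 - 63 = -291
PQ × PR = (-375, -48, -291)

(-375, -48, -291)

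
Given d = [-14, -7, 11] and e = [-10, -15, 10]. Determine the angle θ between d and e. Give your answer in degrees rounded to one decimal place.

d · e = (-14)·(-10) + (-7)·(-15) + 11·10 = 140 + 105 + 110 = 355
|d|² = 196 + 49 + 121 = 366,  |d| = √366 ≈ 19.131126
|e|² = 100 + 225 + 100 = 425,  |e| = √425 ≈ 20.615528
cos θ = 355 / (19.131126 · 20.615528) ≈ 0.90011
θ = arccos(0.90011) ≈ 25.8°

25.8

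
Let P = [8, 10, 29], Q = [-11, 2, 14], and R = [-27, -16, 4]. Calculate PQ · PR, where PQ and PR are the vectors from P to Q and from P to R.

1248

PQ = Q − P = (-19, -8, -15)
PR = R − P = (-35, -26, -25)
PQ · PR = (-19)·(-35) + (-8)·(-26) + (-15)·(-25) = 665 + 208 + 375 = 1248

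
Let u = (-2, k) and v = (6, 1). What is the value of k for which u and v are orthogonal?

u · v = (-2)·6 + k·1 = -12 + 1k
Set equal to 0: 1k = 12, so k = 12.

12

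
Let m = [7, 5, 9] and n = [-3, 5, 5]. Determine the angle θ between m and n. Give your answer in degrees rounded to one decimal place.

m · n = 7·(-3) + 5·5 + 9·5 = -21 + 25 + 45 = 49
|m|² = 49 + 25 + 81 = 155,  |m| = √155 ≈ 12.449900
|n|² = 9 + 25 + 25 = 59,  |n| = √59 ≈ 7.681146
cos θ = 49 / (12.449900 · 7.681146) ≈ 0.51239
θ = arccos(0.51239) ≈ 59.2°

59.2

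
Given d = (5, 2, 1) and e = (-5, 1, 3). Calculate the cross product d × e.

i: 2·3 - 1·1 = 6 - 1 = 5
j: 1·(-5) - 5·3 = -5 - 15 = -20
k: 5·1 - 2·(-5) = 5 - (-10) = 15
d × e = (5, -20, 15)

(5, -20, 15)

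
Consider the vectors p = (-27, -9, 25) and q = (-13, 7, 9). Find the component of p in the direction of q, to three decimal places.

p · q = (-27)·(-13) + (-9)·7 + 25·9 = 351 - 63 + 225 = 513
|q| = √(169 + 49 + 81) = √299 ≈ 17.2916
comp_q p = 513 / √299 ≈ 29.668

29.668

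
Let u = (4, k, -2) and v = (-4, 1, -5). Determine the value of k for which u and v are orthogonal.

6

u · v = 4·(-4) + k·1 + (-2)·(-5) = -6 + 1k
Set equal to 0: 1k = 6, so k = 6.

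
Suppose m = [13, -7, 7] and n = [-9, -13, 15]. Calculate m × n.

i: (-7)·15 - 7·(-13) = -105 - (-91) = -14
j: 7·(-9) - 13·15 = -63 - 195 = -258
k: 13·(-13) - (-7)·(-9) = -169 - 63 = -232
m × n = (-14, -258, -232)

(-14, -258, -232)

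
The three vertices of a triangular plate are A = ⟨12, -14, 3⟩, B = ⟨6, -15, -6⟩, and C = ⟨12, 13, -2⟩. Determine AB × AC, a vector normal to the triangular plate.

AB = (-6, -1, -9)
AC = (0, 27, -5)
i: (-1)·(-5) - (-9)·27 = 5 - (-243) = 248
j: (-9)·0 - (-6)·(-5) = 0 - 30 = -30
k: (-6)·27 - (-1)·0 = -162 - 0 = -162
AB × AC = (248, -30, -162)

(248, -30, -162)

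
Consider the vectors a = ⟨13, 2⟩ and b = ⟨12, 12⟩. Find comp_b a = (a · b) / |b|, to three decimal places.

10.607

a · b = 13·12 + 2·12 = 156 + 24 = 180
|b| = √(144 + 144) = √288 ≈ 16.9706
comp_b a = 180 / √288 ≈ 10.607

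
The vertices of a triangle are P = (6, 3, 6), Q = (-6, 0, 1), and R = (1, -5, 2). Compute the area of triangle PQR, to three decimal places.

PQ = (-12, -3, -5),  PR = (-5, -8, -4)
i: (-3)·(-4) - (-5)·(-8) = 12 - 40 = -28
j: (-5)·(-5) - (-12)·(-4) = 25 - 48 = -23
k: (-12)·(-8) - (-3)·(-5) = 96 - 15 = 81
PQ × PR = (-28, -23, 81)
|PQ × PR| = √7874 ≈ 88.7356
area = ½ · 88.7356 ≈ 44.368

44.368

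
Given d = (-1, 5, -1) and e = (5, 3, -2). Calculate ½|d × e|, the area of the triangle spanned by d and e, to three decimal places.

14.849

i: 5·(-2) - (-1)·3 = -10 - (-3) = -7
j: (-1)·5 - (-1)·(-2) = -5 - 2 = -7
k: (-1)·3 - 5·5 = -3 - 25 = -28
d × e = (-7, -7, -28)
|d × e| = √((-7)² + (-7)² + (-28)²) = √882 ≈ 29.6985
area = ½ · 29.6985 ≈ 14.849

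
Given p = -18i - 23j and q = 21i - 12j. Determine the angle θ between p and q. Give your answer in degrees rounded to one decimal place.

p · q = (-18)·21 + (-23)·(-12) = -378 + 276 = -102
|p|² = 324 + 529 = 853,  |p| = √853 ≈ 29.206164
|q|² = 441 + 144 = 585,  |q| = √585 ≈ 24.186773
cos θ = -102 / (29.206164 · 24.186773) ≈ -0.14439
θ = arccos(-0.14439) ≈ 98.3°

98.3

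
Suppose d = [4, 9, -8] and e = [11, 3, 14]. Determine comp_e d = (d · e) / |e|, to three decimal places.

d · e = 4·11 + 9·3 + (-8)·14 = 44 + 27 - 112 = -41
|e| = √(121 + 9 + 196) = √326 ≈ 18.0555
comp_e d = -41 / √326 ≈ -2.271

-2.271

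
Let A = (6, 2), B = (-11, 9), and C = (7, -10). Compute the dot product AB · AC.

-101

AB = B − A = (-17, 7)
AC = C − A = (1, -12)
AB · AC = (-17)·1 + 7·(-12) = -17 - 84 = -101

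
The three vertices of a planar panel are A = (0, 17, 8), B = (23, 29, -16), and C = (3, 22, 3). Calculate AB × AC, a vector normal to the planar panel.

(60, 43, 79)

AB = (23, 12, -24)
AC = (3, 5, -5)
i: 12·(-5) - (-24)·5 = -60 - (-120) = 60
j: (-24)·3 - 23·(-5) = -72 - (-115) = 43
k: 23·5 - 12·3 = 115 - 36 = 79
AB × AC = (60, 43, 79)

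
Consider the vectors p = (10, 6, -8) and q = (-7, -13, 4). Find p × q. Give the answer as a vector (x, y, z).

(-80, 16, -88)

i: 6·4 - (-8)·(-13) = 24 - 104 = -80
j: (-8)·(-7) - 10·4 = 56 - 40 = 16
k: 10·(-13) - 6·(-7) = -130 - (-42) = -88
p × q = (-80, 16, -88)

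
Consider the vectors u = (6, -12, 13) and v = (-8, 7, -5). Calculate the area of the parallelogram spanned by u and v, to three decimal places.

96.711

i: (-12)·(-5) - 13·7 = 60 - 91 = -31
j: 13·(-8) - 6·(-5) = -104 - (-30) = -74
k: 6·7 - (-12)·(-8) = 42 - 96 = -54
u × v = (-31, -74, -54)
|u × v| = √((-31)² + (-74)² + (-54)²) = √9353 ≈ 96.7109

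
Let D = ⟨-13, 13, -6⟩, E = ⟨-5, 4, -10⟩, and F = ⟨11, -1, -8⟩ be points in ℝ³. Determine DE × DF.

DE = (8, -9, -4)
DF = (24, -14, -2)
i: (-9)·(-2) - (-4)·(-14) = 18 - 56 = -38
j: (-4)·24 - 8·(-2) = -96 - (-16) = -80
k: 8·(-14) - (-9)·24 = -112 - (-216) = 104
DE × DF = (-38, -80, 104)

(-38, -80, 104)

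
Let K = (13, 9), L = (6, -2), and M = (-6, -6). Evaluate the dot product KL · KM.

KL = L − K = (-7, -11)
KM = M − K = (-19, -15)
KL · KM = (-7)·(-19) + (-11)·(-15) = 133 + 165 = 298

298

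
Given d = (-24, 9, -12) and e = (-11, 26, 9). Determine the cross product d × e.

(393, 348, -525)

i: 9·9 - (-12)·26 = 81 - (-312) = 393
j: (-12)·(-11) - (-24)·9 = 132 - (-216) = 348
k: (-24)·26 - 9·(-11) = -624 - (-99) = -525
d × e = (393, 348, -525)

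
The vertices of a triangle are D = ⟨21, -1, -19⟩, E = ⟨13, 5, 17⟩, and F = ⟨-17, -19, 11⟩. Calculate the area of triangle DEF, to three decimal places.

DE = (-8, 6, 36),  DF = (-38, -18, 30)
i: 6·30 - 36·(-18) = 180 - (-648) = 828
j: 36·(-38) - (-8)·30 = -1368 - (-240) = -1128
k: (-8)·(-18) - 6·(-38) = 144 - (-228) = 372
DE × DF = (828, -1128, 372)
|DE × DF| = √2096352 ≈ 1447.8784
area = ½ · 1447.8784 ≈ 723.939

723.939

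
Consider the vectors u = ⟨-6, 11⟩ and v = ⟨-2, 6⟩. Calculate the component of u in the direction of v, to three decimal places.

u · v = (-6)·(-2) + 11·6 = 12 + 66 = 78
|v| = √(4 + 36) = √40 ≈ 6.3246
comp_v u = 78 / √40 ≈ 12.333

12.333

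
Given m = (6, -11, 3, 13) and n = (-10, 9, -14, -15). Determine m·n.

m · n = 6·(-10) + (-11)·9 + 3·(-14) + 13·(-15) = -60 - 99 - 42 - 195 = -396

-396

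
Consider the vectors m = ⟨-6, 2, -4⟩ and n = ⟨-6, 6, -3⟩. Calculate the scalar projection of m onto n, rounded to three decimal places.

m · n = (-6)·(-6) + 2·6 + (-4)·(-3) = 36 + 12 + 12 = 60
|n| = √(36 + 36 + 9) = √81 ≈ 9.0000
comp_n m = 60 / √81 ≈ 6.667

6.667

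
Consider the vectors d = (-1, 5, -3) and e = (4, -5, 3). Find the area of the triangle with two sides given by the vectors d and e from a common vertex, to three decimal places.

8.746

i: 5·3 - (-3)·(-5) = 15 - 15 = 0
j: (-3)·4 - (-1)·3 = -12 - (-3) = -9
k: (-1)·(-5) - 5·4 = 5 - 20 = -15
d × e = (0, -9, -15)
|d × e| = √(0² + (-9)² + (-15)²) = √306 ≈ 17.4929
area = ½ · 17.4929 ≈ 8.746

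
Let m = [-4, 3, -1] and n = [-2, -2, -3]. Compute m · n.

5

m · n = (-4)·(-2) + 3·(-2) + (-1)·(-3) = 8 - 6 + 3 = 5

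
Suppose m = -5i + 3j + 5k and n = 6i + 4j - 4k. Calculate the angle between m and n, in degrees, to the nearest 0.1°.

m · n = (-5)·6 + 3·4 + 5·(-4) = -30 + 12 - 20 = -38
|m|² = 25 + 9 + 25 = 59,  |m| = √59 ≈ 7.681146
|n|² = 36 + 16 + 16 = 68,  |n| = √68 ≈ 8.246211
cos θ = -38 / (7.681146 · 8.246211) ≈ -0.59993
θ = arccos(-0.59993) ≈ 126.9°

126.9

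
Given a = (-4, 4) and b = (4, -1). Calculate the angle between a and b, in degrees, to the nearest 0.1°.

149.0

a · b = (-4)·4 + 4·(-1) = -16 - 4 = -20
|a|² = 16 + 16 = 32,  |a| = √32 ≈ 5.656854
|b|² = 16 + 1 = 17,  |b| = √17 ≈ 4.123106
cos θ = -20 / (5.656854 · 4.123106) ≈ -0.85749
θ = arccos(-0.85749) ≈ 149.0°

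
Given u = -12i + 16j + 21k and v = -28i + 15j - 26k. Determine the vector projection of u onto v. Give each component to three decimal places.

(-0.499, 0.267, -0.463)

u · v = (-12)·(-28) + 16·15 + 21·(-26) = 336 + 240 - 546 = 30
|v|² = 784 + 225 + 676 = 1685
proj_v u = (30/1685) · (-28, 15, -26) ≈ (-0.499, 0.267, -0.463)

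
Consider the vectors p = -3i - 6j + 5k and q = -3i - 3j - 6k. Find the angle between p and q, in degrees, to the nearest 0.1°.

92.8

p · q = (-3)·(-3) + (-6)·(-3) + 5·(-6) = 9 + 18 - 30 = -3
|p|² = 9 + 36 + 25 = 70,  |p| = √70 ≈ 8.366600
|q|² = 9 + 9 + 36 = 54,  |q| = √54 ≈ 7.348469
cos θ = -3 / (8.366600 · 7.348469) ≈ -0.04880
θ = arccos(-0.04880) ≈ 92.8°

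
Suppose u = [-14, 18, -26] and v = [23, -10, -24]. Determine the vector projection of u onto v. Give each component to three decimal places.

(2.329, -1.012, -2.430)

u · v = (-14)·23 + 18·(-10) + (-26)·(-24) = -322 - 180 + 624 = 122
|v|² = 529 + 100 + 576 = 1205
proj_v u = (122/1205) · (23, -10, -24) ≈ (2.329, -1.012, -2.430)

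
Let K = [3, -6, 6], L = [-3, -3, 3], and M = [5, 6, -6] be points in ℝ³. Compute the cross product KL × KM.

KL = (-6, 3, -3)
KM = (2, 12, -12)
i: 3·(-12) - (-3)·12 = -36 - (-36) = 0
j: (-3)·2 - (-6)·(-12) = -6 - 72 = -78
k: (-6)·12 - 3·2 = -72 - 6 = -78
KL × KM = (0, -78, -78)

(0, -78, -78)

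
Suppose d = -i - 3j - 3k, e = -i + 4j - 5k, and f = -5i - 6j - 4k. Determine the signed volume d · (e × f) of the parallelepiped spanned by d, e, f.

-95

e × f:
i: 4·(-4) - (-5)·(-6) = -16 - 30 = -46
j: (-5)·(-5) - (-1)·(-4) = 25 - 4 = 21
k: (-1)·(-6) - 4·(-5) = 6 - (-20) = 26
e × f = (-46, 21, 26)
d · (e × f) = (-1)·(-46) + (-3)·21 + (-3)·26 = 46 - 63 - 78 = -95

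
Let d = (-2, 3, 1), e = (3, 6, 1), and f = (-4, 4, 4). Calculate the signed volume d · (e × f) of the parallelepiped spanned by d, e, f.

e × f:
i: 6·4 - 1·4 = 24 - 4 = 20
j: 1·(-4) - 3·4 = -4 - 12 = -16
k: 3·4 - 6·(-4) = 12 - (-24) = 36
e × f = (20, -16, 36)
d · (e × f) = (-2)·20 + 3·(-16) + 1·36 = -40 - 48 + 36 = -52

-52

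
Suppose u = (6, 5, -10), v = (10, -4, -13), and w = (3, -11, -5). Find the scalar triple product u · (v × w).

v × w:
i: (-4)·(-5) - (-13)·(-11) = 20 - 143 = -123
j: (-13)·3 - 10·(-5) = -39 - (-50) = 11
k: 10·(-11) - (-4)·3 = -110 - (-12) = -98
v × w = (-123, 11, -98)
u · (v × w) = 6·(-123) + 5·11 + (-10)·(-98) = -738 + 55 + 980 = 297

297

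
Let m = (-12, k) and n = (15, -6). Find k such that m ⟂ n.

-30

m · n = (-12)·15 + k·(-6) = -180 - 6k
Set equal to 0: -6k = 180, so k = -30.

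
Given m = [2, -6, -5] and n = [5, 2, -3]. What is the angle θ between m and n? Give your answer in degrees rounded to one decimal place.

m · n = 2·5 + (-6)·2 + (-5)·(-3) = 10 - 12 + 15 = 13
|m|² = 4 + 36 + 25 = 65,  |m| = √65 ≈ 8.062258
|n|² = 25 + 4 + 9 = 38,  |n| = √38 ≈ 6.164414
cos θ = 13 / (8.062258 · 6.164414) ≈ 0.26157
θ = arccos(0.26157) ≈ 74.8°

74.8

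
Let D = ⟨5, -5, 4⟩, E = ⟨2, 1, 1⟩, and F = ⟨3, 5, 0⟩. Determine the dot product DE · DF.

78

DE = E − D = (-3, 6, -3)
DF = F − D = (-2, 10, -4)
DE · DF = (-3)·(-2) + 6·10 + (-3)·(-4) = 6 + 60 + 12 = 78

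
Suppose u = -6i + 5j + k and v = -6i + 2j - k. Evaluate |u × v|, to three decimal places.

i: 5·(-1) - 1·2 = -5 - 2 = -7
j: 1·(-6) - (-6)·(-1) = -6 - 6 = -12
k: (-6)·2 - 5·(-6) = -12 - (-30) = 18
u × v = (-7, -12, 18)
|u × v| = √((-7)² + (-12)² + 18²) = √517 ≈ 22.7376

22.738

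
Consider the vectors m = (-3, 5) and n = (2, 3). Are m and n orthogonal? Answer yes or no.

m · n = (-3)·2 + 5·3 = -6 + 15 = 9
Nonzero, so the vectors are not orthogonal.

no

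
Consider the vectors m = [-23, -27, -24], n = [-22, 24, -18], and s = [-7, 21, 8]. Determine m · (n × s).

n × s:
i: 24·8 - (-18)·21 = 192 - (-378) = 570
j: (-18)·(-7) - (-22)·8 = 126 - (-176) = 302
k: (-22)·21 - 24·(-7) = -462 - (-168) = -294
n × s = (570, 302, -294)
m · (n × s) = (-23)·570 + (-27)·302 + (-24)·(-294) = -13110 - 8154 + 7056 = -14208

-14208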